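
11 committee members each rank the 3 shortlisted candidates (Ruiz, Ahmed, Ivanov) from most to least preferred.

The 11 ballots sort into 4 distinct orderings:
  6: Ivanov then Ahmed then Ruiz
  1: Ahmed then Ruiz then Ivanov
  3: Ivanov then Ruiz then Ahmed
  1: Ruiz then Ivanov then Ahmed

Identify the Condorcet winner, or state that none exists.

Ivanov

Pairwise majorities:
Ruiz vs Ahmed: Ruiz preferred on 3+1 = 4 ballots; Ahmed wins 7–4.
Ruiz vs Ivanov: Ruiz is ranked higher on 1+1 = 2 ballots, Ivanov on 9. Ivanov wins 9–2.
Ahmed vs Ivanov: Ivanov, 10–1.
Ivanov defeats every rival head-to-head and is the Condorcet winner.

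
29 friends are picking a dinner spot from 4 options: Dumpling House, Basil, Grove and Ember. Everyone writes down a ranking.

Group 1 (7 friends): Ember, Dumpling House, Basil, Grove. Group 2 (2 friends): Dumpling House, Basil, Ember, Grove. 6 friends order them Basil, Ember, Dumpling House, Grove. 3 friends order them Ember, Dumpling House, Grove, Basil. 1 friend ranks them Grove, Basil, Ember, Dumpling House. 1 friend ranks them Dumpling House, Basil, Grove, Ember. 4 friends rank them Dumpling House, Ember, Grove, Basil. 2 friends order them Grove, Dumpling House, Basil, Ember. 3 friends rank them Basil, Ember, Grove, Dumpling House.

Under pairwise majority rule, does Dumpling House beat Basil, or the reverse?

Dumpling House

Ballots ranking Dumpling House above Basil: 7 + 2 + 3 + 1 + 4 + 2 = 19.
Ballots ranking Basil above Dumpling House: 29 − 19 = 10.
Dumpling House wins the head-to-head 19–10.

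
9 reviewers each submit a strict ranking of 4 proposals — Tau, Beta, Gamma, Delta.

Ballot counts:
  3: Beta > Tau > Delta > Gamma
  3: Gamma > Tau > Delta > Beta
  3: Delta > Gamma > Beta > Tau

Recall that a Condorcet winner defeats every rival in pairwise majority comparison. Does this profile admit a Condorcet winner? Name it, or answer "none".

none

Head-to-head results (9 reviewers):
Tau vs Beta: Beta wins 6–3.
Tau vs Gamma: Gamma wins 6–3.
Tau vs Delta: Tau wins 6–3.
Beta vs Gamma: Gamma wins 6–3.
Beta–Delta: Delta 6–3.
Gamma vs Delta: Delta wins 6–3.
Every project loses at least once (Tau loses to Beta; Beta loses to Gamma; Gamma loses to Delta; Delta loses to Tau). The majority relation contains the cycle Tau > Delta > Beta > Tau, so there is no Condorcet winner.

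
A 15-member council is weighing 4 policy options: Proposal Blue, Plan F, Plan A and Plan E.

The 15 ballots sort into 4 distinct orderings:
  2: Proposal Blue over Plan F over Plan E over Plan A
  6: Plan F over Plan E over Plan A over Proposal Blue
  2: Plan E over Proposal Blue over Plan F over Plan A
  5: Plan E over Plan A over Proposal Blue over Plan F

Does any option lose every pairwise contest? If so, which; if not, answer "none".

none

Pairwise majorities:
Proposal Blue vs Plan F: Proposal Blue wins 9–6.
Proposal Blue vs Plan A: 4 to 11, Plan A.
Proposal Blue–Plan E: Plan E 13–2.
Plan F vs Plan A: Plan F, 10–5.
Plan F vs Plan E: Plan F wins 8–7.
Plan A vs Plan E: Plan E, 15–0.
No option is winless: Proposal Blue beats Plan F; Plan F beats Plan A; Plan A beats Proposal Blue; Plan E beats Proposal Blue. There is no Condorcet loser.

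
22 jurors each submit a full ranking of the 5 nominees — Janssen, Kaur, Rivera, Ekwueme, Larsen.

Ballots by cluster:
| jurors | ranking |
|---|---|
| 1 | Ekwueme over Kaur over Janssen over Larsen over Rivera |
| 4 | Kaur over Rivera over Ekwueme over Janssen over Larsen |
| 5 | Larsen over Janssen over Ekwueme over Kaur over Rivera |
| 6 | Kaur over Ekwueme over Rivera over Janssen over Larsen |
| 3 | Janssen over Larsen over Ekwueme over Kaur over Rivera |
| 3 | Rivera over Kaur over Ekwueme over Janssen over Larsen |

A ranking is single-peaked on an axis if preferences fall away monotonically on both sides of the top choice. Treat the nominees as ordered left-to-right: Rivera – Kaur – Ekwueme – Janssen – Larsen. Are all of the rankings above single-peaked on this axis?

Axis positions: Rivera=1, Kaur=2, Ekwueme=3, Janssen=4, Larsen=5.
Cluster 1 (peak Ekwueme at position 3): ranking walks positions 3-2-4-5-1, expanding outward from the peak — single-peaked.
Cluster 2 (peak Kaur at position 2): ranking walks positions 2-1-3-4-5, expanding outward from the peak — single-peaked.
Cluster 3 (peak Larsen at position 5): ranking walks positions 5-4-3-2-1, expanding outward from the peak — single-peaked.
Cluster 4 (peak Kaur at position 2): ranking walks positions 2-3-1-4-5, expanding outward from the peak — single-peaked.
Cluster 5 (peak Janssen at position 4): ranking walks positions 4-5-3-2-1, expanding outward from the peak — single-peaked.
Cluster 6 (peak Rivera at position 1): ranking walks positions 1-2-3-4-5, expanding outward from the peak — single-peaked.
Every ranking is single-peaked on this axis.

yes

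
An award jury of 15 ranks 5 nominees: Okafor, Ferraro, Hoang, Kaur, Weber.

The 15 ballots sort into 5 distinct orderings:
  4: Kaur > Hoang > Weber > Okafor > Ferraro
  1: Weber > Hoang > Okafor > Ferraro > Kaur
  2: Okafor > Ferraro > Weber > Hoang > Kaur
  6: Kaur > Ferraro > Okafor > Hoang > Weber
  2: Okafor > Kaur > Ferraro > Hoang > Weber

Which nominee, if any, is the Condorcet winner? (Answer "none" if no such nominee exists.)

Check each pair by majority over 15 ballots:
Okafor vs Ferraro: 9 to 6, Okafor.
Okafor vs Hoang: Okafor is ranked higher on 2+6+2 = 10 ballots, Hoang on 5. Okafor wins 10–5.
Okafor vs Kaur: Kaur, 10–5.
Okafor vs Weber: Okafor, 10–5.
Ferraro–Hoang: Ferraro 10–5.
Ferraro–Kaur: Kaur 12–3.
Ferraro–Weber: Ferraro 10–5.
Hoang vs Kaur: 3 to 12, Kaur.
Hoang vs Weber: Hoang wins 12–3.
Kaur vs Weber: Kaur preferred on 4+6+2 = 12 ballots; Kaur wins 12–3.
Kaur beats each of Okafor, Ferraro, Hoang, Weber — Kaur is the Condorcet winner.

Kaur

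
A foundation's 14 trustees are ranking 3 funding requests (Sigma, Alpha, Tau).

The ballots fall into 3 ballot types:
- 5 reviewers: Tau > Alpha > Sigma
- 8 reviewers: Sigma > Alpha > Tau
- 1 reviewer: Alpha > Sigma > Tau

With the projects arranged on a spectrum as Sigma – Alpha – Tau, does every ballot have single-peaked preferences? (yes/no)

yes

Axis positions: Sigma=1, Alpha=2, Tau=3.
Ballot type 1 (peak Tau at position 3): ranking walks positions 3-2-1, expanding outward from the peak — single-peaked.
Ballot type 2 (peak Sigma at position 1): ranking walks positions 1-2-3, expanding outward from the peak — single-peaked.
Ballot type 3 (peak Alpha at position 2): ranking walks positions 2-1-3, expanding outward from the peak — single-peaked.
Every ranking is single-peaked on this axis.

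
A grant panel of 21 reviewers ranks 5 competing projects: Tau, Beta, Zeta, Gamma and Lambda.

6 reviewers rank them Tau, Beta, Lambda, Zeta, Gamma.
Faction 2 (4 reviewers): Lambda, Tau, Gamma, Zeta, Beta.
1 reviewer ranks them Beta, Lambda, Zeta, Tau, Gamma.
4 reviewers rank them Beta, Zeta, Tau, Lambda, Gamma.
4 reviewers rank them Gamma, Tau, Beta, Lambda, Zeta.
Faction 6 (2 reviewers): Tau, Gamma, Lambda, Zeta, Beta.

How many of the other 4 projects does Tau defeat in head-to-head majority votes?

Tau against each rival (21 reviewers):
Tau vs Beta: Tau wins 16–5.
Tau vs Zeta: Tau, 16–5.
Tau vs Gamma: Tau, 17–4.
Tau vs Lambda: 16 to 5, Tau.
Tau beats Beta, Zeta, Gamma, Lambda — 4 pairwise wins.

4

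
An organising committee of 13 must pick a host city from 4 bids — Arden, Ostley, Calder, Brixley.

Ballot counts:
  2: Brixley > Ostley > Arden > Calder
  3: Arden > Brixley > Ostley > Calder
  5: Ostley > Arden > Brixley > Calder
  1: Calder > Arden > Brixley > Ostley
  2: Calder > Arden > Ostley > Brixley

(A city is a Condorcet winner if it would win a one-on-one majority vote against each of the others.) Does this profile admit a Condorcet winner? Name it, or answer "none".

Head-to-head results (13 organisers):
Arden vs Ostley: Ostley wins 7–6.
Arden vs Calder: Arden wins 10–3.
Arden vs Brixley: Arden wins 11–2.
Ostley vs Calder: Ostley, 10–3.
Ostley vs Brixley: Ostley wins 7–6.
Calder–Brixley: Brixley 10–3.
Ostley defeats every rival head-to-head and is the Condorcet winner.

Ostley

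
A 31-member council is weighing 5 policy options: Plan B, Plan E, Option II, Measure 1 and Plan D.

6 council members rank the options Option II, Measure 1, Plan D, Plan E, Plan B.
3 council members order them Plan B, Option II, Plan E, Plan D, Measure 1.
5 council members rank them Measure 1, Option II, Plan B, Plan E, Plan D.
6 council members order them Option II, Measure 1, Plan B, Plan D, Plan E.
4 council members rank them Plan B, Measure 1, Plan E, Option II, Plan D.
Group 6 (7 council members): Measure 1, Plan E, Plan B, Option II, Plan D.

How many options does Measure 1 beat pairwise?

4

Measure 1 against each rival (31 council members):
Measure 1 vs Plan B: Measure 1 is ranked higher on 6+5+6+7 = 24 ballots, Plan B on 7. Measure 1 wins 24–7.
Measure 1 vs Plan E: 28 to 3, Measure 1.
Measure 1–Option II: Measure 1 16–15.
Measure 1 vs Plan D: 28 to 3, Measure 1.
Measure 1 beats Plan B, Plan E, Option II, Plan D — 4 pairwise wins.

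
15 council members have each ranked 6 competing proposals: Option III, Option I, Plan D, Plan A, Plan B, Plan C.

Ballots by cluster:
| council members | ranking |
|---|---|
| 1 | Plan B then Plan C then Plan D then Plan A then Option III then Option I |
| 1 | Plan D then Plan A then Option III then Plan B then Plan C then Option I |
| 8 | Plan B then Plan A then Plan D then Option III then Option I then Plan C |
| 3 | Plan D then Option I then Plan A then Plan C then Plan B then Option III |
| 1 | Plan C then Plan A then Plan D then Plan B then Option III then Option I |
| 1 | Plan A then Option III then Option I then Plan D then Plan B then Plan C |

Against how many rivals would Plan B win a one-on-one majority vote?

5

Plan B against each rival (15 council members):
Plan B vs Option III: Plan B preferred on 1+8+3+1 = 13 ballots; Plan B wins 13–2.
Plan B vs Option I: 1+1+8+1 = 11 for Plan B, 4 for Option I — Plan B by 11–4.
Plan B vs Plan D: Plan B, 9–6.
Plan B vs Plan A: Plan B, 9–6.
Plan B vs Plan C: Plan B wins 11–4.
Plan B beats Option III, Option I, Plan D, Plan A, Plan C — 5 pairwise wins.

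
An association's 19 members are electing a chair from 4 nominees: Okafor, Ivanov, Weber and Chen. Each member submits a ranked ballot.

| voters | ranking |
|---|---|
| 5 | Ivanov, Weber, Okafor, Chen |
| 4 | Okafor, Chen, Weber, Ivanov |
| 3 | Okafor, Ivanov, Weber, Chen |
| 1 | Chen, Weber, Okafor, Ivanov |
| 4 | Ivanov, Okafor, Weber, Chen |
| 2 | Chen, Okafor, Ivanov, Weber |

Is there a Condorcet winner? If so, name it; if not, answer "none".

Check each pair by majority over 19 ballots:
Okafor vs Ivanov: Okafor is ranked higher on 4+3+1+2 = 10 ballots, Ivanov on 9. Okafor wins 10–9.
Okafor vs Weber: 13 to 6, Okafor.
Okafor vs Chen: 16 to 3, Okafor.
Ivanov vs Weber: 14 to 5, Ivanov.
Ivanov vs Chen: 12 to 7, Ivanov.
Weber vs Chen: 12 to 7, Weber.
Only Okafor has no losses; Okafor is the Condorcet winner.

Okafor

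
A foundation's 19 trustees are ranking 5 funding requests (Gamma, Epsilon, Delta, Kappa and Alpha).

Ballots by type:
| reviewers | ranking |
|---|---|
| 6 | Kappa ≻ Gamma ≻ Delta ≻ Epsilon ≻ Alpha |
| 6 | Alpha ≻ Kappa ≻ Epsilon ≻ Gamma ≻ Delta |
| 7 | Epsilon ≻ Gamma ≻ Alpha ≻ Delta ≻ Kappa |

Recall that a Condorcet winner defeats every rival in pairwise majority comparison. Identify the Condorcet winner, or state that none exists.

none

Pairwise majorities:
Gamma vs Epsilon: Epsilon wins 13–6.
Gamma vs Delta: Gamma wins 19–0.
Gamma vs Kappa: Gamma preferred on 7 ballots; Kappa wins 12–7.
Gamma vs Alpha: Gamma wins 13–6.
Epsilon vs Delta: Epsilon is ranked higher on 6+7 = 13 ballots, Delta on 6. Epsilon wins 13–6.
Epsilon vs Kappa: Kappa, 12–7.
Epsilon vs Alpha: Epsilon, 13–6.
Delta vs Kappa: Kappa wins 12–7.
Delta vs Alpha: Delta preferred on 6 ballots; Alpha wins 13–6.
Kappa vs Alpha: Alpha, 13–6.
Each project drops at least one matchup (Gamma loses to Epsilon; Epsilon loses to Kappa; Delta loses to Gamma; Kappa loses to Alpha; Alpha loses to Gamma); the cycle Gamma beats Alpha beats Kappa beats Gamma rules out a Condorcet winner.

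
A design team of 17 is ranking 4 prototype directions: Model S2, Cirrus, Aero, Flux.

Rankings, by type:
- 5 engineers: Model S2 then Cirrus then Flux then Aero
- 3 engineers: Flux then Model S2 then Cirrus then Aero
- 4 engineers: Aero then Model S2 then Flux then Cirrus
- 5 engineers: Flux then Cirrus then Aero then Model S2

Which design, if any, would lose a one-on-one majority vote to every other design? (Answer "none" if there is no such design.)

none

Head-to-head results (17 engineers):
Model S2 vs Cirrus: Model S2 preferred on 5+3+4 = 12 ballots; Model S2 wins 12–5.
Model S2 vs Aero: Aero, 9–8.
Model S2 vs Flux: 5+4 = 9 for Model S2, 8 for Flux — Model S2 by 9–8.
Cirrus–Aero: Cirrus 13–4.
Cirrus vs Flux: Flux wins 12–5.
Aero vs Flux: Aero preferred on 4 ballots; Flux wins 13–4.
No design is winless: Model S2 beats Cirrus; Cirrus beats Aero; Aero beats Model S2; Flux beats Cirrus. There is no Condorcet loser.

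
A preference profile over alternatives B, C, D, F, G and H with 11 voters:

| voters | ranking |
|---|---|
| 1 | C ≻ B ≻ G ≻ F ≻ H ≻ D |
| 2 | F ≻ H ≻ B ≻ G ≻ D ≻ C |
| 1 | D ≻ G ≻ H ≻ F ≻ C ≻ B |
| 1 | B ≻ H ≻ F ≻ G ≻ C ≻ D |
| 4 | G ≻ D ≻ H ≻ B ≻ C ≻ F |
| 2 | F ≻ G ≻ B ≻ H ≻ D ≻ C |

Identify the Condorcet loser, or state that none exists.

C

Pairwise majorities:
B–C: B 9–2.
B vs D: B wins 6–5.
B vs F: B wins 6–5.
B–G: G 7–4.
B–H: H 7–4.
C vs D: 2 to 9, D.
C vs F: F, 6–5.
C vs G: C is ranked higher on 1 ballot, G on 10. G wins 10–1.
C vs H: C preferred on 1 ballot; H wins 10–1.
D vs F: 5 to 6, F.
D vs G: D is ranked higher on 1 ballot, G on 10. G wins 10–1.
D vs H: D is ranked higher on 1+4 = 5 ballots, H on 6. H wins 6–5.
F vs G: F is ranked higher on 2+1+2 = 5 ballots, G on 6. G wins 6–5.
F vs H: F is ranked higher on 1+2+2 = 5 ballots, H on 6. H wins 6–5.
G vs H: G, 8–3.
C is beaten in every head-to-head and is the Condorcet loser.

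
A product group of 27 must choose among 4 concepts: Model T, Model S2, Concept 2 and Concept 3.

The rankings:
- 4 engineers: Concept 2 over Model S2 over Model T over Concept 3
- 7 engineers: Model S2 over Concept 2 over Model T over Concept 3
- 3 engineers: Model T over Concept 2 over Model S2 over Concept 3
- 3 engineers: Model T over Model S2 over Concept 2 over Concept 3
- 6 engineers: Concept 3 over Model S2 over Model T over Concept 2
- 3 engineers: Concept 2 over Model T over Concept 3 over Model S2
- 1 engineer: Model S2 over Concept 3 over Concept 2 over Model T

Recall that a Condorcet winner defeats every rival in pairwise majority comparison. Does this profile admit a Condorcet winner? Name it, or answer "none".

Check each pair by majority over 27 ballots:
Model T vs Model S2: 9 to 18, Model S2.
Model T vs Concept 2: Model T preferred on 3+3+6 = 12 ballots; Concept 2 wins 15–12.
Model T vs Concept 3: Model T, 20–7.
Model S2 vs Concept 2: Model S2 is ranked higher on 7+3+6+1 = 17 ballots, Concept 2 on 10. Model S2 wins 17–10.
Model S2 vs Concept 3: 18 to 9, Model S2.
Concept 2 vs Concept 3: Concept 2 is ranked higher on 4+7+3+3+3 = 20 ballots, Concept 3 on 7. Concept 2 wins 20–7.
Only Model S2 has no losses; Model S2 is the Condorcet winner.

Model S2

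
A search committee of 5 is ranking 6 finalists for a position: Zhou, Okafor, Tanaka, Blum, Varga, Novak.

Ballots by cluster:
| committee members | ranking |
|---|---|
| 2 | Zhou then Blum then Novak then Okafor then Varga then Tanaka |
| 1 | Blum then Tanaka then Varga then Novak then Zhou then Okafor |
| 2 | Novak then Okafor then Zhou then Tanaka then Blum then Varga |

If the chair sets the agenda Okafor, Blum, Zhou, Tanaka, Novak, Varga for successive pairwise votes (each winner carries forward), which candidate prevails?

Round 1: Okafor vs Blum — 2–3, Blum advances.
Round 2: Blum vs Zhou — 1–4, Zhou advances.
Round 3: Zhou vs Tanaka — 4–1, Zhou advances.
Round 4: Zhou vs Novak — 2–3, Novak advances.
Round 5: Novak vs Varga — 4–1, Novak advances.
The agenda winner is Novak.

Novak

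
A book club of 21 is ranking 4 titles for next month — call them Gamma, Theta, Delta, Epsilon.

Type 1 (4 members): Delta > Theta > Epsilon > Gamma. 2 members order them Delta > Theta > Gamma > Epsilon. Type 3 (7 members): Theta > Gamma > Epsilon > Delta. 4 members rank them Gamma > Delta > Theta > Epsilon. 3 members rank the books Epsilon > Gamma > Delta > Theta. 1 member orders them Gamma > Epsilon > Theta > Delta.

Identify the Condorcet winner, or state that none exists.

none

Pairwise majorities:
Gamma vs Theta: 4+3+1 = 8 for Gamma, 13 for Theta — Theta by 13–8.
Gamma vs Delta: Gamma preferred on 7+4+3+1 = 15 ballots; Gamma wins 15–6.
Gamma vs Epsilon: 2+7+4+1 = 14 for Gamma, 7 for Epsilon — Gamma by 14–7.
Theta vs Delta: Theta is ranked higher on 7+1 = 8 ballots, Delta on 13. Delta wins 13–8.
Theta vs Epsilon: Theta is ranked higher on 4+2+7+4 = 17 ballots, Epsilon on 4. Theta wins 17–4.
Delta vs Epsilon: 10 to 11, Epsilon.
Every book loses at least once (Gamma loses to Theta; Theta loses to Delta; Delta loses to Gamma; Epsilon loses to Gamma). The majority relation contains the cycle Gamma → Delta → Theta → Gamma, so there is no Condorcet winner.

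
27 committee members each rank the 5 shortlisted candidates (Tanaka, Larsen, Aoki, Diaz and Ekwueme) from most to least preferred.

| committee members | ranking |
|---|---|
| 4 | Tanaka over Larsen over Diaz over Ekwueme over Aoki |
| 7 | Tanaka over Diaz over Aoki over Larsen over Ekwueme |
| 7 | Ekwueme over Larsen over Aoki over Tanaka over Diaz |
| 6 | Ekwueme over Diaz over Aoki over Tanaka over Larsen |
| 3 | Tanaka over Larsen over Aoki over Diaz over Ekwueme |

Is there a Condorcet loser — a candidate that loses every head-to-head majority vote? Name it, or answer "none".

Head-to-head results (27 committee members):
Tanaka vs Larsen: Tanaka preferred on 4+7+6+3 = 20 ballots; Tanaka wins 20–7.
Tanaka vs Aoki: 4+7+3 = 14 for Tanaka, 13 for Aoki — Tanaka by 14–13.
Tanaka vs Diaz: 4+7+7+3 = 21 for Tanaka, 6 for Diaz — Tanaka by 21–6.
Tanaka vs Ekwueme: 4+7+3 = 14 for Tanaka, 13 for Ekwueme — Tanaka by 14–13.
Larsen vs Aoki: Larsen wins 14–13.
Larsen–Diaz: Larsen 14–13.
Larsen vs Ekwueme: Larsen wins 14–13.
Aoki vs Diaz: Diaz, 17–10.
Aoki vs Ekwueme: Aoki is ranked higher on 7+3 = 10 ballots, Ekwueme on 17. Ekwueme wins 17–10.
Diaz vs Ekwueme: Diaz wins 14–13.
Aoki is beaten in every head-to-head and is the Condorcet loser.

Aoki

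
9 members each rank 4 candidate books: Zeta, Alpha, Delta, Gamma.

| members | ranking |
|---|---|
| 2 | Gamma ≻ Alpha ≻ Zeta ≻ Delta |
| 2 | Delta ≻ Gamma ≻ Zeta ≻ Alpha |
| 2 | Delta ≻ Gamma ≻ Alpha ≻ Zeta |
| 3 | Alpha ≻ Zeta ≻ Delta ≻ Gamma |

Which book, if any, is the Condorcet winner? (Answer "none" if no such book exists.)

none

Head-to-head results (9 members):
Zeta vs Alpha: 2 to 7, Alpha.
Zeta vs Delta: Zeta is ranked higher on 2+3 = 5 ballots, Delta on 4. Zeta wins 5–4.
Zeta vs Gamma: Zeta is ranked higher on 3 ballots, Gamma on 6. Gamma wins 6–3.
Alpha vs Delta: 5 to 4, Alpha.
Alpha vs Gamma: Alpha preferred on 3 ballots; Gamma wins 6–3.
Delta vs Gamma: 2+2+3 = 7 for Delta, 2 for Gamma — Delta by 7–2.
Each book drops at least one matchup (Zeta loses to Alpha; Alpha loses to Gamma; Delta loses to Zeta; Gamma loses to Delta); the cycle Zeta > Delta > Gamma > Zeta rules out a Condorcet winner.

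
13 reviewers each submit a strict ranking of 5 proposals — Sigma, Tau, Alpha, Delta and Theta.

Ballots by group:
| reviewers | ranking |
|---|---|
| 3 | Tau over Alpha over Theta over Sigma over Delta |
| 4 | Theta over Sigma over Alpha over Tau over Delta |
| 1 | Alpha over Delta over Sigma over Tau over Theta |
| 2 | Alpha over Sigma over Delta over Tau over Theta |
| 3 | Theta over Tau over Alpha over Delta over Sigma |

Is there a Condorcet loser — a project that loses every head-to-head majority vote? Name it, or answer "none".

Delta

Head-to-head results (13 reviewers):
Sigma vs Tau: 4+1+2 = 7 for Sigma, 6 for Tau — Sigma by 7–6.
Sigma vs Alpha: Alpha wins 9–4.
Sigma vs Delta: Sigma, 9–4.
Sigma–Theta: Theta 10–3.
Tau vs Alpha: Tau is ranked higher on 3+3 = 6 ballots, Alpha on 7. Alpha wins 7–6.
Tau vs Delta: 3+4+3 = 10 for Tau, 3 for Delta — Tau by 10–3.
Tau vs Theta: Tau preferred on 3+1+2 = 6 ballots; Theta wins 7–6.
Alpha vs Delta: Alpha, 13–0.
Alpha vs Theta: Alpha is ranked higher on 3+1+2 = 6 ballots, Theta on 7. Theta wins 7–6.
Delta vs Theta: Theta, 10–3.
Delta loses to every other project — it is the Condorcet loser.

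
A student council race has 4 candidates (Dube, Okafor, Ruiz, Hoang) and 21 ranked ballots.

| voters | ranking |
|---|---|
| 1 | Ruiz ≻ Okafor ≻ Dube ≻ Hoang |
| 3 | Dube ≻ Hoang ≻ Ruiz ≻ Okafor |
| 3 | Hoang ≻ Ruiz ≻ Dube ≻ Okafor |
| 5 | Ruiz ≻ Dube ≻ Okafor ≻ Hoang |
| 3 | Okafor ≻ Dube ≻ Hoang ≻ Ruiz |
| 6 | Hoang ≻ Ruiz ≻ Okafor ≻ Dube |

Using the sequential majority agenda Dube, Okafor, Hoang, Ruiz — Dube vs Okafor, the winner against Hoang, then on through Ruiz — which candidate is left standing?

Round 1: Dube vs Okafor — 11–10, Dube advances.
Round 2: Dube vs Hoang — 12–9, Dube advances.
Round 3: Dube vs Ruiz — 6–15, Ruiz advances.
The agenda winner is Ruiz.

Ruiz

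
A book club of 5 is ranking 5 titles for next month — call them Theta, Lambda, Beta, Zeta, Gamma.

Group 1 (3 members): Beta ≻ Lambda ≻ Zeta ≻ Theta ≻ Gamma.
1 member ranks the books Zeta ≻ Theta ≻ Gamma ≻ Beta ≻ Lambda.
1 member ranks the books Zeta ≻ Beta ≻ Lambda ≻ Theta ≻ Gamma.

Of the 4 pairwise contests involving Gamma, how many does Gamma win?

Gamma against each rival (5 members):
Gamma vs Theta: Theta, 5–0.
Gamma vs Lambda: Gamma preferred on 1 ballot; Lambda wins 4–1.
Gamma–Beta: Beta 4–1.
Gamma vs Zeta: Zeta, 5–0.
Gamma beats no one; loses to Theta, Lambda, Beta, Zeta — 0 pairwise wins.

0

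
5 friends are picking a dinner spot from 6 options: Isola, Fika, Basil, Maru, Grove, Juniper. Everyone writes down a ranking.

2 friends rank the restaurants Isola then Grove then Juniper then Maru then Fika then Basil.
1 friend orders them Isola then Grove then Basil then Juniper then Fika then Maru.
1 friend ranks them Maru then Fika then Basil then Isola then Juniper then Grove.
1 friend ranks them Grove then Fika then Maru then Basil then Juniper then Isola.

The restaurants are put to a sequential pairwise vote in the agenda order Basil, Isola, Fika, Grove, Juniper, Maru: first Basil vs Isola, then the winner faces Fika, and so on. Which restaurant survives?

Round 1: Basil vs Isola — 2–3, Isola advances.
Round 2: Isola vs Fika — 3–2, Isola advances.
Round 3: Isola vs Grove — 4–1, Isola advances.
Round 4: Isola vs Juniper — 4–1, Isola advances.
Round 5: Isola vs Maru — 3–2, Isola advances.
Isola survives the agenda.

Isola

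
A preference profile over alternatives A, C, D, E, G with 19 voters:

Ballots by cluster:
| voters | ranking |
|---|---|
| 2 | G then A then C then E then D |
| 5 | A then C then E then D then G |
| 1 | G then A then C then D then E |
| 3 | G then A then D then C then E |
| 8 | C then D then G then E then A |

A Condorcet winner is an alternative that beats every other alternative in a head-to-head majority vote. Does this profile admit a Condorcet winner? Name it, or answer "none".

none

Head-to-head results (19 voters):
A vs C: A wins 11–8.
A vs D: A wins 11–8.
A vs E: A, 11–8.
A–G: G 14–5.
C vs D: C, 16–3.
C–E: C 19–0.
C–G: C 13–6.
D vs E: D, 12–7.
D–G: D 13–6.
E vs G: G wins 14–5.
No alternative is unbeaten: A loses to G; C loses to A; D loses to A; E loses to A; G loses to C. In particular A > C > G > A is a majority cycle — no Condorcet winner exists.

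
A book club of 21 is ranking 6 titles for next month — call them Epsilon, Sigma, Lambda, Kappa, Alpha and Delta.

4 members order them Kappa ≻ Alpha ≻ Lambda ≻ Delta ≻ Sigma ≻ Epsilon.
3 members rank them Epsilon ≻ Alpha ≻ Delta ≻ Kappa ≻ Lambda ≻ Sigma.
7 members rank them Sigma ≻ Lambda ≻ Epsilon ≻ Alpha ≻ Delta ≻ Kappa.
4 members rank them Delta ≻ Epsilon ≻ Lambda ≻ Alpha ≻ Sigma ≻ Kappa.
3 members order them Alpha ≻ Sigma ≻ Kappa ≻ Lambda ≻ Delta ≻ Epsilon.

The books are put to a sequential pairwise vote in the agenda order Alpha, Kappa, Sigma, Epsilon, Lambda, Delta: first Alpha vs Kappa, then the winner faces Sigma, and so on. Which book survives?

Lambda

Round 1: Alpha vs Kappa — 17–4, Alpha advances.
Round 2: Alpha vs Sigma — 14–7, Alpha advances.
Round 3: Alpha vs Epsilon — 7–14, Epsilon advances.
Round 4: Epsilon vs Lambda — 7–14, Lambda advances.
Round 5: Lambda vs Delta — 14–7, Lambda advances.
The agenda winner is Lambda.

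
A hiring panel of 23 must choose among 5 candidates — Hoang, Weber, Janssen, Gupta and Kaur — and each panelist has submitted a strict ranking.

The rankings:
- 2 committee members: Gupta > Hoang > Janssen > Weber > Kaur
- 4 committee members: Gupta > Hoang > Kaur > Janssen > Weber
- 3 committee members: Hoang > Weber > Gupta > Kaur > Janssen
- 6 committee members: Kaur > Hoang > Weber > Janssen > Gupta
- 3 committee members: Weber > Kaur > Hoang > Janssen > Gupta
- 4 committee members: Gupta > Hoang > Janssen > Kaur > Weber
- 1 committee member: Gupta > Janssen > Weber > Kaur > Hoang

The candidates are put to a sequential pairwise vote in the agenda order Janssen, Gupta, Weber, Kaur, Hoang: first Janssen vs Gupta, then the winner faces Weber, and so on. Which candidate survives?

Round 1: Janssen vs Gupta — 9–14, Gupta advances.
Round 2: Gupta vs Weber — 11–12, Weber advances.
Round 3: Weber vs Kaur — 9–14, Kaur advances.
Round 4: Kaur vs Hoang — 10–13, Hoang advances.
The agenda winner is Hoang.

Hoang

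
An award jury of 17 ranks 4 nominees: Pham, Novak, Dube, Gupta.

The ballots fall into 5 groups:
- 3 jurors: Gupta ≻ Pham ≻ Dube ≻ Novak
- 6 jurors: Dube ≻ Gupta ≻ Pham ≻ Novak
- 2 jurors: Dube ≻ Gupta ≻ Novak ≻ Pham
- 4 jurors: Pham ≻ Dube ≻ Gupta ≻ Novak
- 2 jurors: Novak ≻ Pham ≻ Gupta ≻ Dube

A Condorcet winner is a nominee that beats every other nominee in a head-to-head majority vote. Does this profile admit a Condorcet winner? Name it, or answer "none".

none

Pairwise majorities:
Pham vs Novak: Pham, 13–4.
Pham vs Dube: Pham, 9–8.
Pham vs Gupta: Gupta wins 11–6.
Novak vs Dube: 2 for Novak, 15 for Dube — Dube by 15–2.
Novak vs Gupta: Novak preferred on 2 ballots; Gupta wins 15–2.
Dube vs Gupta: 12 to 5, Dube.
No nominee is unbeaten: Pham loses to Gupta; Novak loses to Pham; Dube loses to Pham; Gupta loses to Dube. In particular Pham > Dube > Gupta > Pham is a majority cycle — no Condorcet winner exists.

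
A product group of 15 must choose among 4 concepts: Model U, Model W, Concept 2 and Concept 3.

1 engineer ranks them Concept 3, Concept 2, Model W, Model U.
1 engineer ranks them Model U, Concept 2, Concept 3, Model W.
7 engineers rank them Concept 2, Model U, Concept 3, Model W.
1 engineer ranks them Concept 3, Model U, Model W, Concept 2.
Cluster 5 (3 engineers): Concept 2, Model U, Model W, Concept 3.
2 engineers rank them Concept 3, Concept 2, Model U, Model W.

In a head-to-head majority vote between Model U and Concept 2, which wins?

Ballots ranking Model U above Concept 2: 1 + 1 = 2.
Ballots ranking Concept 2 above Model U: 15 − 2 = 13.
Concept 2 wins the head-to-head 13–2.

Concept 2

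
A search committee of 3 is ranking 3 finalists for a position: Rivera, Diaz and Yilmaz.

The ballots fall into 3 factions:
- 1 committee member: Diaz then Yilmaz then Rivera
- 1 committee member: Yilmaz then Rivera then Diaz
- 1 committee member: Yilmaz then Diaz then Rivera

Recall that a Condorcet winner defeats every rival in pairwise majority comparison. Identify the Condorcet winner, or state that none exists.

Yilmaz

Pairwise majorities:
Rivera–Diaz: Diaz 2–1.
Rivera–Yilmaz: Yilmaz 3–0.
Diaz vs Yilmaz: Yilmaz wins 2–1.
Yilmaz wins every pairwise contest, so Yilmaz is the Condorcet winner.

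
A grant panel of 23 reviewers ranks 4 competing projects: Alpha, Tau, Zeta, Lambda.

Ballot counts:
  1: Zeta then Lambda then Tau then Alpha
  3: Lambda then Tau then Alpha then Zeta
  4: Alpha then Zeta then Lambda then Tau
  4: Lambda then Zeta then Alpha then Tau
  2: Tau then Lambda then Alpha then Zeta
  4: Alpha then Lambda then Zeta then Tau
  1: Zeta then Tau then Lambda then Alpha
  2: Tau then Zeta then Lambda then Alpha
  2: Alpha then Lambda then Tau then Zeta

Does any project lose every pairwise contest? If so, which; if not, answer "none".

Head-to-head results (23 reviewers):
Alpha vs Tau: Alpha is ranked higher on 4+4+4+2 = 14 ballots, Tau on 9. Alpha wins 14–9.
Alpha vs Zeta: Alpha wins 15–8.
Alpha–Lambda: Lambda 13–10.
Tau vs Zeta: Tau is ranked higher on 3+2+2+2 = 9 ballots, Zeta on 14. Zeta wins 14–9.
Tau vs Lambda: 5 to 18, Lambda.
Zeta vs Lambda: Lambda, 15–8.
Tau is beaten in every head-to-head and is the Condorcet loser.

Tau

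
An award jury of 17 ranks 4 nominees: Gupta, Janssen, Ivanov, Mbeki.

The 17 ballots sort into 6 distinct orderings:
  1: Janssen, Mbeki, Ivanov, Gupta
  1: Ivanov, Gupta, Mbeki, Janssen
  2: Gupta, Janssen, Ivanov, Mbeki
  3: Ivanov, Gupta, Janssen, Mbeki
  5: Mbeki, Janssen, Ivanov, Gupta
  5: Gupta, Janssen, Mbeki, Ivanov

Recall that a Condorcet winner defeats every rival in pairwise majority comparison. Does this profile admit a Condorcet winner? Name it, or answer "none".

none

Head-to-head results (17 jurors):
Gupta vs Janssen: Gupta preferred on 1+2+3+5 = 11 ballots; Gupta wins 11–6.
Gupta vs Ivanov: 7 to 10, Ivanov.
Gupta–Mbeki: Gupta 11–6.
Janssen vs Ivanov: Janssen preferred on 1+2+5+5 = 13 ballots; Janssen wins 13–4.
Janssen vs Mbeki: Janssen is ranked higher on 1+2+3+5 = 11 ballots, Mbeki on 6. Janssen wins 11–6.
Ivanov vs Mbeki: 6 to 11, Mbeki.
Every nominee loses at least once (Gupta loses to Ivanov; Janssen loses to Gupta; Ivanov loses to Janssen; Mbeki loses to Gupta). The majority relation contains the cycle Gupta → Janssen → Ivanov → Gupta, so there is no Condorcet winner.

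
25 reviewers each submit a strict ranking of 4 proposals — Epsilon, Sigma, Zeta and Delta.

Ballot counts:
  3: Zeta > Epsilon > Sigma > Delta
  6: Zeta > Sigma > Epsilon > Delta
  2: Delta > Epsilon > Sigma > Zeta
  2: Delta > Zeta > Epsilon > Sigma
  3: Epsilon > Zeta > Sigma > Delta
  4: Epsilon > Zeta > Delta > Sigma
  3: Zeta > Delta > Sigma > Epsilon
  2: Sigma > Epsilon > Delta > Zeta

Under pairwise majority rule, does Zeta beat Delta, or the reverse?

Zeta

Ballots ranking Zeta above Delta: 3 + 6 + 3 + 4 + 3 = 19.
Ballots ranking Delta above Zeta: 25 − 19 = 6.
Zeta wins the head-to-head 19–6.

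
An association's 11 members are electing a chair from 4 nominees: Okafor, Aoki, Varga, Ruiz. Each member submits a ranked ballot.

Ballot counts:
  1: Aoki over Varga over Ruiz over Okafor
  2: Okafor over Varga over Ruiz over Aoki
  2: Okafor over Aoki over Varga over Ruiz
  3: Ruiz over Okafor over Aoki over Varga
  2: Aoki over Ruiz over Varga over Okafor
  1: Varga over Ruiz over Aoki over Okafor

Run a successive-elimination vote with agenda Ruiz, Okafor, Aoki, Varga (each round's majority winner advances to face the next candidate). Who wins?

Varga

Round 1: Ruiz vs Okafor — 7–4, Ruiz advances.
Round 2: Ruiz vs Aoki — 6–5, Ruiz advances.
Round 3: Ruiz vs Varga — 5–6, Varga advances.
Varga survives the agenda.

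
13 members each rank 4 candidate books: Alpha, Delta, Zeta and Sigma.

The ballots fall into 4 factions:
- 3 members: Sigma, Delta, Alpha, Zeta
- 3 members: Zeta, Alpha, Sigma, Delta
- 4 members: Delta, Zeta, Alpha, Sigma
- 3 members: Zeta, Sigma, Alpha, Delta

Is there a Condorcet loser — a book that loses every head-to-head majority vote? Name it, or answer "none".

none

Pairwise majorities:
Alpha vs Delta: 3+3 = 6 for Alpha, 7 for Delta — Delta by 7–6.
Alpha vs Zeta: Alpha preferred on 3 ballots; Zeta wins 10–3.
Alpha vs Sigma: Alpha preferred on 3+4 = 7 ballots; Alpha wins 7–6.
Delta–Zeta: Delta 7–6.
Delta–Sigma: Sigma 9–4.
Zeta–Sigma: Zeta 10–3.
Each book has at least one pairwise win (Alpha beats Sigma; Delta beats Alpha; Zeta beats Alpha; Sigma beats Delta) — no Condorcet loser.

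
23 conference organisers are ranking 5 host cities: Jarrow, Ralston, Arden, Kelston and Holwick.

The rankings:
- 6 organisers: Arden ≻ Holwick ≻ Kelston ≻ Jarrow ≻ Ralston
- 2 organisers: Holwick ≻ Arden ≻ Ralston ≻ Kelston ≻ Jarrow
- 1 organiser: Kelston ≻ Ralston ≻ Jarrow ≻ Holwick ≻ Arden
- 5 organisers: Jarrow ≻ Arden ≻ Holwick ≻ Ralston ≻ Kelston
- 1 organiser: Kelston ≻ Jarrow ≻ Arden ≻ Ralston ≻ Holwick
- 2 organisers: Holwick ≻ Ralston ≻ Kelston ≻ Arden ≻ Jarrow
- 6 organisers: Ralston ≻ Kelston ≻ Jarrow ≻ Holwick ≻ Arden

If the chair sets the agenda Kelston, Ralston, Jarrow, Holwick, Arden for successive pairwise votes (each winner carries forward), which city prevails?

Round 1: Kelston vs Ralston — 8–15, Ralston advances.
Round 2: Ralston vs Jarrow — 11–12, Jarrow advances.
Round 3: Jarrow vs Holwick — 13–10, Jarrow advances.
Round 4: Jarrow vs Arden — 13–10, Jarrow advances.
The agenda winner is Jarrow.

Jarrow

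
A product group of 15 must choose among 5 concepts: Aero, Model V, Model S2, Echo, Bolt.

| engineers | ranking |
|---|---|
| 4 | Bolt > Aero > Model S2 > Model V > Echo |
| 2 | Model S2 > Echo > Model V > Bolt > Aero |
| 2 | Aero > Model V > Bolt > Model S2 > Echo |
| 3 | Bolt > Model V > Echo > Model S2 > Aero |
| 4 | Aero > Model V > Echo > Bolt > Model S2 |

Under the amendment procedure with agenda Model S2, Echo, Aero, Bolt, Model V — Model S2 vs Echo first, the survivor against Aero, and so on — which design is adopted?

Round 1: Model S2 vs Echo — 8–7, Model S2 advances.
Round 2: Model S2 vs Aero — 5–10, Aero advances.
Round 3: Aero vs Bolt — 6–9, Bolt advances.
Round 4: Bolt vs Model V — 7–8, Model V advances.
The agenda winner is Model V.

Model V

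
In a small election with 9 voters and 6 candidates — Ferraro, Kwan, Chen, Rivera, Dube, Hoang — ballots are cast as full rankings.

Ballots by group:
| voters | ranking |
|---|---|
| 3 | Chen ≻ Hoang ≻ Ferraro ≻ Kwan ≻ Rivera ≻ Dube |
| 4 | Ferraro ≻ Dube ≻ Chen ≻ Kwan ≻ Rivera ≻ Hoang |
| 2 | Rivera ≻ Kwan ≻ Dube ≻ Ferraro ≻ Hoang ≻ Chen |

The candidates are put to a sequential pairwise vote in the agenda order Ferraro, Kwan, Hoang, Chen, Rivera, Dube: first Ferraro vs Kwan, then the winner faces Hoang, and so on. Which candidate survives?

Round 1: Ferraro vs Kwan — 7–2, Ferraro advances.
Round 2: Ferraro vs Hoang — 6–3, Ferraro advances.
Round 3: Ferraro vs Chen — 6–3, Ferraro advances.
Round 4: Ferraro vs Rivera — 7–2, Ferraro advances.
Round 5: Ferraro vs Dube — 7–2, Ferraro advances.
The agenda winner is Ferraro.

Ferraro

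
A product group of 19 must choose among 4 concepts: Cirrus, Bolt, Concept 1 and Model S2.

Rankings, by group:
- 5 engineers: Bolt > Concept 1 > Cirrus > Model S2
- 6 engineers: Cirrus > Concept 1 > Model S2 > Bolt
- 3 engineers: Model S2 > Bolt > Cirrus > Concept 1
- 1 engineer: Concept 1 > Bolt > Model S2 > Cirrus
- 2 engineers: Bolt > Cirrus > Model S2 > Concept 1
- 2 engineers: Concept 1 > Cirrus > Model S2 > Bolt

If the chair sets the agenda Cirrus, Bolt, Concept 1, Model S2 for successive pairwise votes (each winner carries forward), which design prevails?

Round 1: Cirrus vs Bolt — 8–11, Bolt advances.
Round 2: Bolt vs Concept 1 — 10–9, Bolt advances.
Round 3: Bolt vs Model S2 — 8–11, Model S2 advances.
The agenda winner is Model S2.

Model S2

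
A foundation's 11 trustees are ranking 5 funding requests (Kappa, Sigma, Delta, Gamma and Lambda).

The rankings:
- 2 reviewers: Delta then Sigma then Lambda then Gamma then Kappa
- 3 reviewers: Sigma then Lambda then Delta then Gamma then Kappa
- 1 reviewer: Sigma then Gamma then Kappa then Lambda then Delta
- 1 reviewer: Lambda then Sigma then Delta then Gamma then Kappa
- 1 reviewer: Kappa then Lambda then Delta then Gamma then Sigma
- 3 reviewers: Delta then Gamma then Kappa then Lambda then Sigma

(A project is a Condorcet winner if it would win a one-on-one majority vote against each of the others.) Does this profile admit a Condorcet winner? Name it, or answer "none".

Head-to-head results (11 reviewers):
Kappa vs Sigma: Kappa preferred on 1+3 = 4 ballots; Sigma wins 7–4.
Kappa vs Delta: Kappa preferred on 1+1 = 2 ballots; Delta wins 9–2.
Kappa vs Gamma: Kappa is ranked higher on 1 ballot, Gamma on 10. Gamma wins 10–1.
Kappa vs Lambda: 5 to 6, Lambda.
Sigma vs Delta: 5 to 6, Delta.
Sigma vs Gamma: 7 to 4, Sigma.
Sigma vs Lambda: Sigma is ranked higher on 2+3+1 = 6 ballots, Lambda on 5. Sigma wins 6–5.
Delta vs Gamma: Delta preferred on 2+3+1+1+3 = 10 ballots; Delta wins 10–1.
Delta vs Lambda: Delta preferred on 2+3 = 5 ballots; Lambda wins 6–5.
Gamma vs Lambda: 4 to 7, Lambda.
Every project loses at least once (Kappa loses to Sigma; Sigma loses to Delta; Delta loses to Lambda; Gamma loses to Sigma; Lambda loses to Sigma). The majority relation contains the cycle Sigma → Lambda → Delta → Sigma, so there is no Condorcet winner.

none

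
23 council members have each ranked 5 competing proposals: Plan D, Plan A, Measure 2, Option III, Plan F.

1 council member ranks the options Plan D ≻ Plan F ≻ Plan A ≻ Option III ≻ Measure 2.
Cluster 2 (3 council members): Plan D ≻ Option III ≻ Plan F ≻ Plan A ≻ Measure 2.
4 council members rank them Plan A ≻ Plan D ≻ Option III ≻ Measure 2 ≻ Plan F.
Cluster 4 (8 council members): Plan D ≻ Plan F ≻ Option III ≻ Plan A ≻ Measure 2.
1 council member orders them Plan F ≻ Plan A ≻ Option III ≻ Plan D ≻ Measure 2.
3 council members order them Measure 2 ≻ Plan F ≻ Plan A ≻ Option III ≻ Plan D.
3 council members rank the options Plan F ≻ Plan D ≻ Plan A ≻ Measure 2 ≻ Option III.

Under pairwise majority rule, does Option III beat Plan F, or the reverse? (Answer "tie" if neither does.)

Plan F

Ballots ranking Option III above Plan F: 3 + 4 = 7.
Ballots ranking Plan F above Option III: 23 − 7 = 16.
Plan F wins the head-to-head 16–7.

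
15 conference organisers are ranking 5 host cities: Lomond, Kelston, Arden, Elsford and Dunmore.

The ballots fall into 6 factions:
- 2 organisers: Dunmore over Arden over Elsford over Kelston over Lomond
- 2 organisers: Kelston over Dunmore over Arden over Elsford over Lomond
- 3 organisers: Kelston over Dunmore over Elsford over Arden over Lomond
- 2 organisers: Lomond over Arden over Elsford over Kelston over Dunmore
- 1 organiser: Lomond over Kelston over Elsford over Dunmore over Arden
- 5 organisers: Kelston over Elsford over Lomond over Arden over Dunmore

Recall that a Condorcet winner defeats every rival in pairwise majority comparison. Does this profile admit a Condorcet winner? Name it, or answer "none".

Head-to-head results (15 organisers):
Lomond–Kelston: Kelston 12–3.
Lomond–Arden: Lomond 8–7.
Lomond–Elsford: Elsford 12–3.
Lomond vs Dunmore: Lomond, 8–7.
Kelston vs Arden: Kelston, 11–4.
Kelston vs Elsford: Kelston, 11–4.
Kelston vs Dunmore: Kelston wins 13–2.
Arden–Elsford: Elsford 9–6.
Arden vs Dunmore: Dunmore, 8–7.
Elsford–Dunmore: Elsford 8–7.
Kelston wins every pairwise contest, so Kelston is the Condorcet winner.

Kelston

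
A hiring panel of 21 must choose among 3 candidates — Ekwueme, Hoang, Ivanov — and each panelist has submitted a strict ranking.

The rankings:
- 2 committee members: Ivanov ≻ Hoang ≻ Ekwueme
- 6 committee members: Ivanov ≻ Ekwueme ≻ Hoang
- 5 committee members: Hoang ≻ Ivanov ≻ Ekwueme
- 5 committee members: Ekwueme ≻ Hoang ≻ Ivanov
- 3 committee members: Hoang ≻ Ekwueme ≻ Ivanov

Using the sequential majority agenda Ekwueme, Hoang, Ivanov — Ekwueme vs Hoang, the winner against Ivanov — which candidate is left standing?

Round 1: Ekwueme vs Hoang — 11–10, Ekwueme advances.
Round 2: Ekwueme vs Ivanov — 8–13, Ivanov advances.
The agenda winner is Ivanov.

Ivanov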